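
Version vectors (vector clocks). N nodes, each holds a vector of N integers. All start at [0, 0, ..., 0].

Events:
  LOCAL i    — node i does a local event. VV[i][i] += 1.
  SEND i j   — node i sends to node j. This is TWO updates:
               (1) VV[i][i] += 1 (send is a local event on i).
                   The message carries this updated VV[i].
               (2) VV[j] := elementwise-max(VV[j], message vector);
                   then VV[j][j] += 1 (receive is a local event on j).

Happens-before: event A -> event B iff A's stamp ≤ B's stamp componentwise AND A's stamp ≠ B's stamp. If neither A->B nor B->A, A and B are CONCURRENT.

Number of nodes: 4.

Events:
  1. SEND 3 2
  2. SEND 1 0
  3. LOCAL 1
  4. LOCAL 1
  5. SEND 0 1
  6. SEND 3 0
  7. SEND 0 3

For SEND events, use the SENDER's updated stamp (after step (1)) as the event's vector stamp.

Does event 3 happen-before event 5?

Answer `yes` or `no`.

Answer: no

Derivation:
Initial: VV[0]=[0, 0, 0, 0]
Initial: VV[1]=[0, 0, 0, 0]
Initial: VV[2]=[0, 0, 0, 0]
Initial: VV[3]=[0, 0, 0, 0]
Event 1: SEND 3->2: VV[3][3]++ -> VV[3]=[0, 0, 0, 1], msg_vec=[0, 0, 0, 1]; VV[2]=max(VV[2],msg_vec) then VV[2][2]++ -> VV[2]=[0, 0, 1, 1]
Event 2: SEND 1->0: VV[1][1]++ -> VV[1]=[0, 1, 0, 0], msg_vec=[0, 1, 0, 0]; VV[0]=max(VV[0],msg_vec) then VV[0][0]++ -> VV[0]=[1, 1, 0, 0]
Event 3: LOCAL 1: VV[1][1]++ -> VV[1]=[0, 2, 0, 0]
Event 4: LOCAL 1: VV[1][1]++ -> VV[1]=[0, 3, 0, 0]
Event 5: SEND 0->1: VV[0][0]++ -> VV[0]=[2, 1, 0, 0], msg_vec=[2, 1, 0, 0]; VV[1]=max(VV[1],msg_vec) then VV[1][1]++ -> VV[1]=[2, 4, 0, 0]
Event 6: SEND 3->0: VV[3][3]++ -> VV[3]=[0, 0, 0, 2], msg_vec=[0, 0, 0, 2]; VV[0]=max(VV[0],msg_vec) then VV[0][0]++ -> VV[0]=[3, 1, 0, 2]
Event 7: SEND 0->3: VV[0][0]++ -> VV[0]=[4, 1, 0, 2], msg_vec=[4, 1, 0, 2]; VV[3]=max(VV[3],msg_vec) then VV[3][3]++ -> VV[3]=[4, 1, 0, 3]
Event 3 stamp: [0, 2, 0, 0]
Event 5 stamp: [2, 1, 0, 0]
[0, 2, 0, 0] <= [2, 1, 0, 0]? False. Equal? False. Happens-before: False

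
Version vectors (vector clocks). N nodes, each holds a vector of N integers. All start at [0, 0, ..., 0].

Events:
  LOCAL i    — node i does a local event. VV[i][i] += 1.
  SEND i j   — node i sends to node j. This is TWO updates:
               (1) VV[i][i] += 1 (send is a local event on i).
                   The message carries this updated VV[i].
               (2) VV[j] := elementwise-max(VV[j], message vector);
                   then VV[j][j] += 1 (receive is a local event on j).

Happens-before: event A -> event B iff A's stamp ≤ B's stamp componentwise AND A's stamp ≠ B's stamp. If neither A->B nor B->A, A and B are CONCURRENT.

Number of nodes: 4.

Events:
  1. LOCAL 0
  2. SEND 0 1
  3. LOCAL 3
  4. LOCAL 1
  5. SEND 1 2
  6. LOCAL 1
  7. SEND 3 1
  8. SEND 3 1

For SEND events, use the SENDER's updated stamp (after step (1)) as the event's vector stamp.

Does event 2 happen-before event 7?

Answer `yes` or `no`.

Answer: no

Derivation:
Initial: VV[0]=[0, 0, 0, 0]
Initial: VV[1]=[0, 0, 0, 0]
Initial: VV[2]=[0, 0, 0, 0]
Initial: VV[3]=[0, 0, 0, 0]
Event 1: LOCAL 0: VV[0][0]++ -> VV[0]=[1, 0, 0, 0]
Event 2: SEND 0->1: VV[0][0]++ -> VV[0]=[2, 0, 0, 0], msg_vec=[2, 0, 0, 0]; VV[1]=max(VV[1],msg_vec) then VV[1][1]++ -> VV[1]=[2, 1, 0, 0]
Event 3: LOCAL 3: VV[3][3]++ -> VV[3]=[0, 0, 0, 1]
Event 4: LOCAL 1: VV[1][1]++ -> VV[1]=[2, 2, 0, 0]
Event 5: SEND 1->2: VV[1][1]++ -> VV[1]=[2, 3, 0, 0], msg_vec=[2, 3, 0, 0]; VV[2]=max(VV[2],msg_vec) then VV[2][2]++ -> VV[2]=[2, 3, 1, 0]
Event 6: LOCAL 1: VV[1][1]++ -> VV[1]=[2, 4, 0, 0]
Event 7: SEND 3->1: VV[3][3]++ -> VV[3]=[0, 0, 0, 2], msg_vec=[0, 0, 0, 2]; VV[1]=max(VV[1],msg_vec) then VV[1][1]++ -> VV[1]=[2, 5, 0, 2]
Event 8: SEND 3->1: VV[3][3]++ -> VV[3]=[0, 0, 0, 3], msg_vec=[0, 0, 0, 3]; VV[1]=max(VV[1],msg_vec) then VV[1][1]++ -> VV[1]=[2, 6, 0, 3]
Event 2 stamp: [2, 0, 0, 0]
Event 7 stamp: [0, 0, 0, 2]
[2, 0, 0, 0] <= [0, 0, 0, 2]? False. Equal? False. Happens-before: False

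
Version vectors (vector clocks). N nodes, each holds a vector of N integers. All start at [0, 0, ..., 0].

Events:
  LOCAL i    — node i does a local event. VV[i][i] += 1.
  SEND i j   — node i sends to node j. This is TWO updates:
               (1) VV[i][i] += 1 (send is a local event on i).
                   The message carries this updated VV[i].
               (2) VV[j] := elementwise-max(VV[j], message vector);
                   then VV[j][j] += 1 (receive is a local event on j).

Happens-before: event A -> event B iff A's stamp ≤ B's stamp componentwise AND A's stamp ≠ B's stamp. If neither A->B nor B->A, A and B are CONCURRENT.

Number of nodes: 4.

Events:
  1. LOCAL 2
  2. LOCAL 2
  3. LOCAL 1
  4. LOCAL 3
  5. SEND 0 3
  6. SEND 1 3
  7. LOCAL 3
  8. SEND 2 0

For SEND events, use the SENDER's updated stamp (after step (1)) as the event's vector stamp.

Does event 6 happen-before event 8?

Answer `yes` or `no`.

Answer: no

Derivation:
Initial: VV[0]=[0, 0, 0, 0]
Initial: VV[1]=[0, 0, 0, 0]
Initial: VV[2]=[0, 0, 0, 0]
Initial: VV[3]=[0, 0, 0, 0]
Event 1: LOCAL 2: VV[2][2]++ -> VV[2]=[0, 0, 1, 0]
Event 2: LOCAL 2: VV[2][2]++ -> VV[2]=[0, 0, 2, 0]
Event 3: LOCAL 1: VV[1][1]++ -> VV[1]=[0, 1, 0, 0]
Event 4: LOCAL 3: VV[3][3]++ -> VV[3]=[0, 0, 0, 1]
Event 5: SEND 0->3: VV[0][0]++ -> VV[0]=[1, 0, 0, 0], msg_vec=[1, 0, 0, 0]; VV[3]=max(VV[3],msg_vec) then VV[3][3]++ -> VV[3]=[1, 0, 0, 2]
Event 6: SEND 1->3: VV[1][1]++ -> VV[1]=[0, 2, 0, 0], msg_vec=[0, 2, 0, 0]; VV[3]=max(VV[3],msg_vec) then VV[3][3]++ -> VV[3]=[1, 2, 0, 3]
Event 7: LOCAL 3: VV[3][3]++ -> VV[3]=[1, 2, 0, 4]
Event 8: SEND 2->0: VV[2][2]++ -> VV[2]=[0, 0, 3, 0], msg_vec=[0, 0, 3, 0]; VV[0]=max(VV[0],msg_vec) then VV[0][0]++ -> VV[0]=[2, 0, 3, 0]
Event 6 stamp: [0, 2, 0, 0]
Event 8 stamp: [0, 0, 3, 0]
[0, 2, 0, 0] <= [0, 0, 3, 0]? False. Equal? False. Happens-before: False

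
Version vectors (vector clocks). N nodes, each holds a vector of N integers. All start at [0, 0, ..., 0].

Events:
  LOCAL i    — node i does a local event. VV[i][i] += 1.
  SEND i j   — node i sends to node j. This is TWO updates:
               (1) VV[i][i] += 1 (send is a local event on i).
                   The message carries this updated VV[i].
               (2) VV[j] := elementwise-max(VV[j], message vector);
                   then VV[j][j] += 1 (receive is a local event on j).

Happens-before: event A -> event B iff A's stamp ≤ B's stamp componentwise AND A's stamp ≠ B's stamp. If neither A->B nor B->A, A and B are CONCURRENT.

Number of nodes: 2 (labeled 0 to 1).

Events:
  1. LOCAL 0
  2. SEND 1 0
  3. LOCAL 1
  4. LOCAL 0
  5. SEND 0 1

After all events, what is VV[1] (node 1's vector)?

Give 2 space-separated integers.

Initial: VV[0]=[0, 0]
Initial: VV[1]=[0, 0]
Event 1: LOCAL 0: VV[0][0]++ -> VV[0]=[1, 0]
Event 2: SEND 1->0: VV[1][1]++ -> VV[1]=[0, 1], msg_vec=[0, 1]; VV[0]=max(VV[0],msg_vec) then VV[0][0]++ -> VV[0]=[2, 1]
Event 3: LOCAL 1: VV[1][1]++ -> VV[1]=[0, 2]
Event 4: LOCAL 0: VV[0][0]++ -> VV[0]=[3, 1]
Event 5: SEND 0->1: VV[0][0]++ -> VV[0]=[4, 1], msg_vec=[4, 1]; VV[1]=max(VV[1],msg_vec) then VV[1][1]++ -> VV[1]=[4, 3]
Final vectors: VV[0]=[4, 1]; VV[1]=[4, 3]

Answer: 4 3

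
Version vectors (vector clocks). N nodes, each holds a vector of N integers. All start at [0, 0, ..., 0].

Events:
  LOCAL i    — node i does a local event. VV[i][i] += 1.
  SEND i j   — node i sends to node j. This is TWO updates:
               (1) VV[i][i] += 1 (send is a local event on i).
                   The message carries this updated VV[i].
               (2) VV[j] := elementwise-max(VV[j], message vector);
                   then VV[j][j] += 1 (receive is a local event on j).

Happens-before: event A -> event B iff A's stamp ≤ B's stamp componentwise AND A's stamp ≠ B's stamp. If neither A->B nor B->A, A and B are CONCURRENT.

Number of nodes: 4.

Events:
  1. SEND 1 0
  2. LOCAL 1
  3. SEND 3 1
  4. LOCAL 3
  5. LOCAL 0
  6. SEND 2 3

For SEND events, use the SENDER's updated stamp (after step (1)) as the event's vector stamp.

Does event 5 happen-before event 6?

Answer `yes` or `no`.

Initial: VV[0]=[0, 0, 0, 0]
Initial: VV[1]=[0, 0, 0, 0]
Initial: VV[2]=[0, 0, 0, 0]
Initial: VV[3]=[0, 0, 0, 0]
Event 1: SEND 1->0: VV[1][1]++ -> VV[1]=[0, 1, 0, 0], msg_vec=[0, 1, 0, 0]; VV[0]=max(VV[0],msg_vec) then VV[0][0]++ -> VV[0]=[1, 1, 0, 0]
Event 2: LOCAL 1: VV[1][1]++ -> VV[1]=[0, 2, 0, 0]
Event 3: SEND 3->1: VV[3][3]++ -> VV[3]=[0, 0, 0, 1], msg_vec=[0, 0, 0, 1]; VV[1]=max(VV[1],msg_vec) then VV[1][1]++ -> VV[1]=[0, 3, 0, 1]
Event 4: LOCAL 3: VV[3][3]++ -> VV[3]=[0, 0, 0, 2]
Event 5: LOCAL 0: VV[0][0]++ -> VV[0]=[2, 1, 0, 0]
Event 6: SEND 2->3: VV[2][2]++ -> VV[2]=[0, 0, 1, 0], msg_vec=[0, 0, 1, 0]; VV[3]=max(VV[3],msg_vec) then VV[3][3]++ -> VV[3]=[0, 0, 1, 3]
Event 5 stamp: [2, 1, 0, 0]
Event 6 stamp: [0, 0, 1, 0]
[2, 1, 0, 0] <= [0, 0, 1, 0]? False. Equal? False. Happens-before: False

Answer: no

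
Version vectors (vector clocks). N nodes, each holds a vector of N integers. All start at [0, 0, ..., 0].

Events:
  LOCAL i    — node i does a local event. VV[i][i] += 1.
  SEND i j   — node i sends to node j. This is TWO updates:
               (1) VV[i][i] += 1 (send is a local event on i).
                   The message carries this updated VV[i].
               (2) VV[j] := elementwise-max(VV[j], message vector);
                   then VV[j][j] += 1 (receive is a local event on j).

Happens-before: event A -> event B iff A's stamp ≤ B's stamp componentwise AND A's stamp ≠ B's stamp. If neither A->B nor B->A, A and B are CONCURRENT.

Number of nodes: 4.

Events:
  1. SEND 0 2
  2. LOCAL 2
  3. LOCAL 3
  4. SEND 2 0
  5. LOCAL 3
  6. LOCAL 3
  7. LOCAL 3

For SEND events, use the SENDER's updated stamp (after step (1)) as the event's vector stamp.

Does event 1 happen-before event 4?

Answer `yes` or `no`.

Answer: yes

Derivation:
Initial: VV[0]=[0, 0, 0, 0]
Initial: VV[1]=[0, 0, 0, 0]
Initial: VV[2]=[0, 0, 0, 0]
Initial: VV[3]=[0, 0, 0, 0]
Event 1: SEND 0->2: VV[0][0]++ -> VV[0]=[1, 0, 0, 0], msg_vec=[1, 0, 0, 0]; VV[2]=max(VV[2],msg_vec) then VV[2][2]++ -> VV[2]=[1, 0, 1, 0]
Event 2: LOCAL 2: VV[2][2]++ -> VV[2]=[1, 0, 2, 0]
Event 3: LOCAL 3: VV[3][3]++ -> VV[3]=[0, 0, 0, 1]
Event 4: SEND 2->0: VV[2][2]++ -> VV[2]=[1, 0, 3, 0], msg_vec=[1, 0, 3, 0]; VV[0]=max(VV[0],msg_vec) then VV[0][0]++ -> VV[0]=[2, 0, 3, 0]
Event 5: LOCAL 3: VV[3][3]++ -> VV[3]=[0, 0, 0, 2]
Event 6: LOCAL 3: VV[3][3]++ -> VV[3]=[0, 0, 0, 3]
Event 7: LOCAL 3: VV[3][3]++ -> VV[3]=[0, 0, 0, 4]
Event 1 stamp: [1, 0, 0, 0]
Event 4 stamp: [1, 0, 3, 0]
[1, 0, 0, 0] <= [1, 0, 3, 0]? True. Equal? False. Happens-before: True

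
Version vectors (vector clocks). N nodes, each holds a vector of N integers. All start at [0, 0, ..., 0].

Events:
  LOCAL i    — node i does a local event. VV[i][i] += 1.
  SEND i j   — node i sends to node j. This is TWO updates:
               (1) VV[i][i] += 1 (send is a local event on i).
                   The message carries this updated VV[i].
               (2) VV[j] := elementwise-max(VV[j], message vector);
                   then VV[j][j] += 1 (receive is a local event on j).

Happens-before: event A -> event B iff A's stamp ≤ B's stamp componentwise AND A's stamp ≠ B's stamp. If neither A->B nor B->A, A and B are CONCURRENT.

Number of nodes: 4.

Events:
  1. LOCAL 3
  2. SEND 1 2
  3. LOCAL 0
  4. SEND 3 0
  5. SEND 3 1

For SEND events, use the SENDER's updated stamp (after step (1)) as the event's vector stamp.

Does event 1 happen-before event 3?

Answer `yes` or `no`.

Answer: no

Derivation:
Initial: VV[0]=[0, 0, 0, 0]
Initial: VV[1]=[0, 0, 0, 0]
Initial: VV[2]=[0, 0, 0, 0]
Initial: VV[3]=[0, 0, 0, 0]
Event 1: LOCAL 3: VV[3][3]++ -> VV[3]=[0, 0, 0, 1]
Event 2: SEND 1->2: VV[1][1]++ -> VV[1]=[0, 1, 0, 0], msg_vec=[0, 1, 0, 0]; VV[2]=max(VV[2],msg_vec) then VV[2][2]++ -> VV[2]=[0, 1, 1, 0]
Event 3: LOCAL 0: VV[0][0]++ -> VV[0]=[1, 0, 0, 0]
Event 4: SEND 3->0: VV[3][3]++ -> VV[3]=[0, 0, 0, 2], msg_vec=[0, 0, 0, 2]; VV[0]=max(VV[0],msg_vec) then VV[0][0]++ -> VV[0]=[2, 0, 0, 2]
Event 5: SEND 3->1: VV[3][3]++ -> VV[3]=[0, 0, 0, 3], msg_vec=[0, 0, 0, 3]; VV[1]=max(VV[1],msg_vec) then VV[1][1]++ -> VV[1]=[0, 2, 0, 3]
Event 1 stamp: [0, 0, 0, 1]
Event 3 stamp: [1, 0, 0, 0]
[0, 0, 0, 1] <= [1, 0, 0, 0]? False. Equal? False. Happens-before: False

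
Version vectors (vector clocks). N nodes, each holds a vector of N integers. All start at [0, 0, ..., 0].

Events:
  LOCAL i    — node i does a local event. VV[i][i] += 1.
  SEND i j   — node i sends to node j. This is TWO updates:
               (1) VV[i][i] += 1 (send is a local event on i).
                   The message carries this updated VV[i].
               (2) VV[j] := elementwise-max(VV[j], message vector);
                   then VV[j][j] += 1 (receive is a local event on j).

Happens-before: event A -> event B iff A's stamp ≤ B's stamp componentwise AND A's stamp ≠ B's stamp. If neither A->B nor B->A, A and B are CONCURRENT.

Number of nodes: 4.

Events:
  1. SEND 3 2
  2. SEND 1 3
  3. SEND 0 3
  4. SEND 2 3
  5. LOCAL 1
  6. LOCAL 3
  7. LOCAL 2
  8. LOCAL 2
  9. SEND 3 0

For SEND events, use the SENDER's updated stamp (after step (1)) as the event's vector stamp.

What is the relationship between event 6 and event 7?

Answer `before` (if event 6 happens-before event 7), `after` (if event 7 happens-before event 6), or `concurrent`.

Initial: VV[0]=[0, 0, 0, 0]
Initial: VV[1]=[0, 0, 0, 0]
Initial: VV[2]=[0, 0, 0, 0]
Initial: VV[3]=[0, 0, 0, 0]
Event 1: SEND 3->2: VV[3][3]++ -> VV[3]=[0, 0, 0, 1], msg_vec=[0, 0, 0, 1]; VV[2]=max(VV[2],msg_vec) then VV[2][2]++ -> VV[2]=[0, 0, 1, 1]
Event 2: SEND 1->3: VV[1][1]++ -> VV[1]=[0, 1, 0, 0], msg_vec=[0, 1, 0, 0]; VV[3]=max(VV[3],msg_vec) then VV[3][3]++ -> VV[3]=[0, 1, 0, 2]
Event 3: SEND 0->3: VV[0][0]++ -> VV[0]=[1, 0, 0, 0], msg_vec=[1, 0, 0, 0]; VV[3]=max(VV[3],msg_vec) then VV[3][3]++ -> VV[3]=[1, 1, 0, 3]
Event 4: SEND 2->3: VV[2][2]++ -> VV[2]=[0, 0, 2, 1], msg_vec=[0, 0, 2, 1]; VV[3]=max(VV[3],msg_vec) then VV[3][3]++ -> VV[3]=[1, 1, 2, 4]
Event 5: LOCAL 1: VV[1][1]++ -> VV[1]=[0, 2, 0, 0]
Event 6: LOCAL 3: VV[3][3]++ -> VV[3]=[1, 1, 2, 5]
Event 7: LOCAL 2: VV[2][2]++ -> VV[2]=[0, 0, 3, 1]
Event 8: LOCAL 2: VV[2][2]++ -> VV[2]=[0, 0, 4, 1]
Event 9: SEND 3->0: VV[3][3]++ -> VV[3]=[1, 1, 2, 6], msg_vec=[1, 1, 2, 6]; VV[0]=max(VV[0],msg_vec) then VV[0][0]++ -> VV[0]=[2, 1, 2, 6]
Event 6 stamp: [1, 1, 2, 5]
Event 7 stamp: [0, 0, 3, 1]
[1, 1, 2, 5] <= [0, 0, 3, 1]? False
[0, 0, 3, 1] <= [1, 1, 2, 5]? False
Relation: concurrent

Answer: concurrent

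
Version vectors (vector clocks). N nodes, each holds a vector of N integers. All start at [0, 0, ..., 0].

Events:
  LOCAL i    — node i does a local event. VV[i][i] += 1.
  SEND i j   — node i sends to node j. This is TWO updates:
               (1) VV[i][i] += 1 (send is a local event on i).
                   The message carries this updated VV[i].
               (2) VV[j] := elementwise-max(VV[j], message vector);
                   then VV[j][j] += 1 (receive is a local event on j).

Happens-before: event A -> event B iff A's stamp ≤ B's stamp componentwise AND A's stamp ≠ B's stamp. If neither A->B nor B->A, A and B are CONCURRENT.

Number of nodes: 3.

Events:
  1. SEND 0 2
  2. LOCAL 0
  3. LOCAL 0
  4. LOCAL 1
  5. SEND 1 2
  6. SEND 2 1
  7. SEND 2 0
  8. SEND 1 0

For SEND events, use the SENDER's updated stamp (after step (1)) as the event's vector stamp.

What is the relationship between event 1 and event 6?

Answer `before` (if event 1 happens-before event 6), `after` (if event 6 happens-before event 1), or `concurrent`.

Answer: before

Derivation:
Initial: VV[0]=[0, 0, 0]
Initial: VV[1]=[0, 0, 0]
Initial: VV[2]=[0, 0, 0]
Event 1: SEND 0->2: VV[0][0]++ -> VV[0]=[1, 0, 0], msg_vec=[1, 0, 0]; VV[2]=max(VV[2],msg_vec) then VV[2][2]++ -> VV[2]=[1, 0, 1]
Event 2: LOCAL 0: VV[0][0]++ -> VV[0]=[2, 0, 0]
Event 3: LOCAL 0: VV[0][0]++ -> VV[0]=[3, 0, 0]
Event 4: LOCAL 1: VV[1][1]++ -> VV[1]=[0, 1, 0]
Event 5: SEND 1->2: VV[1][1]++ -> VV[1]=[0, 2, 0], msg_vec=[0, 2, 0]; VV[2]=max(VV[2],msg_vec) then VV[2][2]++ -> VV[2]=[1, 2, 2]
Event 6: SEND 2->1: VV[2][2]++ -> VV[2]=[1, 2, 3], msg_vec=[1, 2, 3]; VV[1]=max(VV[1],msg_vec) then VV[1][1]++ -> VV[1]=[1, 3, 3]
Event 7: SEND 2->0: VV[2][2]++ -> VV[2]=[1, 2, 4], msg_vec=[1, 2, 4]; VV[0]=max(VV[0],msg_vec) then VV[0][0]++ -> VV[0]=[4, 2, 4]
Event 8: SEND 1->0: VV[1][1]++ -> VV[1]=[1, 4, 3], msg_vec=[1, 4, 3]; VV[0]=max(VV[0],msg_vec) then VV[0][0]++ -> VV[0]=[5, 4, 4]
Event 1 stamp: [1, 0, 0]
Event 6 stamp: [1, 2, 3]
[1, 0, 0] <= [1, 2, 3]? True
[1, 2, 3] <= [1, 0, 0]? False
Relation: before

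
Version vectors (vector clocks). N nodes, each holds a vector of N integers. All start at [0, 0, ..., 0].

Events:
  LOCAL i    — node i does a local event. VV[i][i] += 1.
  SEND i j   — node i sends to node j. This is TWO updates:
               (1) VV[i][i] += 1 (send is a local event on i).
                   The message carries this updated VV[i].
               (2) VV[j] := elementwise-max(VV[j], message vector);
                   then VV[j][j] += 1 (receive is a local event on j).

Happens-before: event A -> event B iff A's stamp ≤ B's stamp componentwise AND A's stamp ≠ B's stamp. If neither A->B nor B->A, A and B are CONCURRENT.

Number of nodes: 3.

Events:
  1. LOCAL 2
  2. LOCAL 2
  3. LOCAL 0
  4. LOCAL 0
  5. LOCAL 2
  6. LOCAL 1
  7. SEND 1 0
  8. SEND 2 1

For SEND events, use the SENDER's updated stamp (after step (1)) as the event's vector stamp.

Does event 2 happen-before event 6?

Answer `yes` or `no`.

Answer: no

Derivation:
Initial: VV[0]=[0, 0, 0]
Initial: VV[1]=[0, 0, 0]
Initial: VV[2]=[0, 0, 0]
Event 1: LOCAL 2: VV[2][2]++ -> VV[2]=[0, 0, 1]
Event 2: LOCAL 2: VV[2][2]++ -> VV[2]=[0, 0, 2]
Event 3: LOCAL 0: VV[0][0]++ -> VV[0]=[1, 0, 0]
Event 4: LOCAL 0: VV[0][0]++ -> VV[0]=[2, 0, 0]
Event 5: LOCAL 2: VV[2][2]++ -> VV[2]=[0, 0, 3]
Event 6: LOCAL 1: VV[1][1]++ -> VV[1]=[0, 1, 0]
Event 7: SEND 1->0: VV[1][1]++ -> VV[1]=[0, 2, 0], msg_vec=[0, 2, 0]; VV[0]=max(VV[0],msg_vec) then VV[0][0]++ -> VV[0]=[3, 2, 0]
Event 8: SEND 2->1: VV[2][2]++ -> VV[2]=[0, 0, 4], msg_vec=[0, 0, 4]; VV[1]=max(VV[1],msg_vec) then VV[1][1]++ -> VV[1]=[0, 3, 4]
Event 2 stamp: [0, 0, 2]
Event 6 stamp: [0, 1, 0]
[0, 0, 2] <= [0, 1, 0]? False. Equal? False. Happens-before: False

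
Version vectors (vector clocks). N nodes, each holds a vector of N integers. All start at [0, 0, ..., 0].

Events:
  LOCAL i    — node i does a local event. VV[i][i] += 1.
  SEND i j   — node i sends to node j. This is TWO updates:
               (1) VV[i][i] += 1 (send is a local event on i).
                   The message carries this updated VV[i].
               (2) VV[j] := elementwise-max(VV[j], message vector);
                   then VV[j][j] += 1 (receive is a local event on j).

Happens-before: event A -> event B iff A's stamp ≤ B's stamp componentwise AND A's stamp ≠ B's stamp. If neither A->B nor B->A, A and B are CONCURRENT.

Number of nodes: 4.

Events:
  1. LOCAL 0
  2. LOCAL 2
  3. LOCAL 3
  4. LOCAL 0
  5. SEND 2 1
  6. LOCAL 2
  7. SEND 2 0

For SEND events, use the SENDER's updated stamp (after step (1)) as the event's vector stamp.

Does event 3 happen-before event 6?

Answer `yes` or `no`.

Initial: VV[0]=[0, 0, 0, 0]
Initial: VV[1]=[0, 0, 0, 0]
Initial: VV[2]=[0, 0, 0, 0]
Initial: VV[3]=[0, 0, 0, 0]
Event 1: LOCAL 0: VV[0][0]++ -> VV[0]=[1, 0, 0, 0]
Event 2: LOCAL 2: VV[2][2]++ -> VV[2]=[0, 0, 1, 0]
Event 3: LOCAL 3: VV[3][3]++ -> VV[3]=[0, 0, 0, 1]
Event 4: LOCAL 0: VV[0][0]++ -> VV[0]=[2, 0, 0, 0]
Event 5: SEND 2->1: VV[2][2]++ -> VV[2]=[0, 0, 2, 0], msg_vec=[0, 0, 2, 0]; VV[1]=max(VV[1],msg_vec) then VV[1][1]++ -> VV[1]=[0, 1, 2, 0]
Event 6: LOCAL 2: VV[2][2]++ -> VV[2]=[0, 0, 3, 0]
Event 7: SEND 2->0: VV[2][2]++ -> VV[2]=[0, 0, 4, 0], msg_vec=[0, 0, 4, 0]; VV[0]=max(VV[0],msg_vec) then VV[0][0]++ -> VV[0]=[3, 0, 4, 0]
Event 3 stamp: [0, 0, 0, 1]
Event 6 stamp: [0, 0, 3, 0]
[0, 0, 0, 1] <= [0, 0, 3, 0]? False. Equal? False. Happens-before: False

Answer: no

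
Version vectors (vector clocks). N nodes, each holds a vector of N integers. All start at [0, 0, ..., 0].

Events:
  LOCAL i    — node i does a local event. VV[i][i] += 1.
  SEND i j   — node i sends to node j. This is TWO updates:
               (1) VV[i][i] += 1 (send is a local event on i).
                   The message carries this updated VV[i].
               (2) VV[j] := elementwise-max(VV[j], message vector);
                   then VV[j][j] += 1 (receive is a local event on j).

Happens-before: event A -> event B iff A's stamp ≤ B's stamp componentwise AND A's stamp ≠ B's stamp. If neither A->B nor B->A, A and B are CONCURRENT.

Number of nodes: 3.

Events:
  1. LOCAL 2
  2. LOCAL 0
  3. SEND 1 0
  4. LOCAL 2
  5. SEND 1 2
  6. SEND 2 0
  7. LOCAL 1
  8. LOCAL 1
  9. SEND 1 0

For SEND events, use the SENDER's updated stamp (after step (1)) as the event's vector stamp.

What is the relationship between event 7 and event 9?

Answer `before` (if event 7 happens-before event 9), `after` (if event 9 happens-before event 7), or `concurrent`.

Initial: VV[0]=[0, 0, 0]
Initial: VV[1]=[0, 0, 0]
Initial: VV[2]=[0, 0, 0]
Event 1: LOCAL 2: VV[2][2]++ -> VV[2]=[0, 0, 1]
Event 2: LOCAL 0: VV[0][0]++ -> VV[0]=[1, 0, 0]
Event 3: SEND 1->0: VV[1][1]++ -> VV[1]=[0, 1, 0], msg_vec=[0, 1, 0]; VV[0]=max(VV[0],msg_vec) then VV[0][0]++ -> VV[0]=[2, 1, 0]
Event 4: LOCAL 2: VV[2][2]++ -> VV[2]=[0, 0, 2]
Event 5: SEND 1->2: VV[1][1]++ -> VV[1]=[0, 2, 0], msg_vec=[0, 2, 0]; VV[2]=max(VV[2],msg_vec) then VV[2][2]++ -> VV[2]=[0, 2, 3]
Event 6: SEND 2->0: VV[2][2]++ -> VV[2]=[0, 2, 4], msg_vec=[0, 2, 4]; VV[0]=max(VV[0],msg_vec) then VV[0][0]++ -> VV[0]=[3, 2, 4]
Event 7: LOCAL 1: VV[1][1]++ -> VV[1]=[0, 3, 0]
Event 8: LOCAL 1: VV[1][1]++ -> VV[1]=[0, 4, 0]
Event 9: SEND 1->0: VV[1][1]++ -> VV[1]=[0, 5, 0], msg_vec=[0, 5, 0]; VV[0]=max(VV[0],msg_vec) then VV[0][0]++ -> VV[0]=[4, 5, 4]
Event 7 stamp: [0, 3, 0]
Event 9 stamp: [0, 5, 0]
[0, 3, 0] <= [0, 5, 0]? True
[0, 5, 0] <= [0, 3, 0]? False
Relation: before

Answer: before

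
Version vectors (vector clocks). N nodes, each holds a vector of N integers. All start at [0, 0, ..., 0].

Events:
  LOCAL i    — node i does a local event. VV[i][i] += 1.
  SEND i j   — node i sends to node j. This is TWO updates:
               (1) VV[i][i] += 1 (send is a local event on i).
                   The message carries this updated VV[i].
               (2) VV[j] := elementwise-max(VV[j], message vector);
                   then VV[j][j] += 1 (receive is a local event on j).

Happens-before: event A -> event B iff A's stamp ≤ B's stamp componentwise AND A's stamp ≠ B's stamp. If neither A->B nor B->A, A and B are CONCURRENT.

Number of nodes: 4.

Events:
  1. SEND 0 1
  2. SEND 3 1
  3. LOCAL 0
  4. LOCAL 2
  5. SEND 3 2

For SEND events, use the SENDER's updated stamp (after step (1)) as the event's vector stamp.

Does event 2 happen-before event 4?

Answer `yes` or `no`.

Answer: no

Derivation:
Initial: VV[0]=[0, 0, 0, 0]
Initial: VV[1]=[0, 0, 0, 0]
Initial: VV[2]=[0, 0, 0, 0]
Initial: VV[3]=[0, 0, 0, 0]
Event 1: SEND 0->1: VV[0][0]++ -> VV[0]=[1, 0, 0, 0], msg_vec=[1, 0, 0, 0]; VV[1]=max(VV[1],msg_vec) then VV[1][1]++ -> VV[1]=[1, 1, 0, 0]
Event 2: SEND 3->1: VV[3][3]++ -> VV[3]=[0, 0, 0, 1], msg_vec=[0, 0, 0, 1]; VV[1]=max(VV[1],msg_vec) then VV[1][1]++ -> VV[1]=[1, 2, 0, 1]
Event 3: LOCAL 0: VV[0][0]++ -> VV[0]=[2, 0, 0, 0]
Event 4: LOCAL 2: VV[2][2]++ -> VV[2]=[0, 0, 1, 0]
Event 5: SEND 3->2: VV[3][3]++ -> VV[3]=[0, 0, 0, 2], msg_vec=[0, 0, 0, 2]; VV[2]=max(VV[2],msg_vec) then VV[2][2]++ -> VV[2]=[0, 0, 2, 2]
Event 2 stamp: [0, 0, 0, 1]
Event 4 stamp: [0, 0, 1, 0]
[0, 0, 0, 1] <= [0, 0, 1, 0]? False. Equal? False. Happens-before: False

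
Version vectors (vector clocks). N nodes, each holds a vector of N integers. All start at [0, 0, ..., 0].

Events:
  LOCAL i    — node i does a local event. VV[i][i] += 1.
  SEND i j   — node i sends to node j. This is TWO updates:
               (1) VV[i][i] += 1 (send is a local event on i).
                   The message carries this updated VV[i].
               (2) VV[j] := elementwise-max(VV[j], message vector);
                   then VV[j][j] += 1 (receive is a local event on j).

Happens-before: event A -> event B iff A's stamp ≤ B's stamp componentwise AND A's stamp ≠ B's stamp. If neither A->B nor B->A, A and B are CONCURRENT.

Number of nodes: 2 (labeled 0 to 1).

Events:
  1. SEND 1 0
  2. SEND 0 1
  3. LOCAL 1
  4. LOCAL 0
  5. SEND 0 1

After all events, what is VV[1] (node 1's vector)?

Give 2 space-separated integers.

Answer: 4 4

Derivation:
Initial: VV[0]=[0, 0]
Initial: VV[1]=[0, 0]
Event 1: SEND 1->0: VV[1][1]++ -> VV[1]=[0, 1], msg_vec=[0, 1]; VV[0]=max(VV[0],msg_vec) then VV[0][0]++ -> VV[0]=[1, 1]
Event 2: SEND 0->1: VV[0][0]++ -> VV[0]=[2, 1], msg_vec=[2, 1]; VV[1]=max(VV[1],msg_vec) then VV[1][1]++ -> VV[1]=[2, 2]
Event 3: LOCAL 1: VV[1][1]++ -> VV[1]=[2, 3]
Event 4: LOCAL 0: VV[0][0]++ -> VV[0]=[3, 1]
Event 5: SEND 0->1: VV[0][0]++ -> VV[0]=[4, 1], msg_vec=[4, 1]; VV[1]=max(VV[1],msg_vec) then VV[1][1]++ -> VV[1]=[4, 4]
Final vectors: VV[0]=[4, 1]; VV[1]=[4, 4]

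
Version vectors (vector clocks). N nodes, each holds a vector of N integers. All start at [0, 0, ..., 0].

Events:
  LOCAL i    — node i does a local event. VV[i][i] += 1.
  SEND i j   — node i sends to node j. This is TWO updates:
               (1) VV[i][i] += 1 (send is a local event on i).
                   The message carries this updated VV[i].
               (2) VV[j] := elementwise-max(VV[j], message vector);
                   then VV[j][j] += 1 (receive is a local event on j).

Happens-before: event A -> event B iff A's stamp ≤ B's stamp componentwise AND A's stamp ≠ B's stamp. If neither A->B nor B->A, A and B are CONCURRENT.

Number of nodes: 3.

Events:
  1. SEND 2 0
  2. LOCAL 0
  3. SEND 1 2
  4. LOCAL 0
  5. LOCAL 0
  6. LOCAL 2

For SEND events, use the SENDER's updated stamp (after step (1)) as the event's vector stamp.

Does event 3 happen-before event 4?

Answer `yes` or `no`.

Initial: VV[0]=[0, 0, 0]
Initial: VV[1]=[0, 0, 0]
Initial: VV[2]=[0, 0, 0]
Event 1: SEND 2->0: VV[2][2]++ -> VV[2]=[0, 0, 1], msg_vec=[0, 0, 1]; VV[0]=max(VV[0],msg_vec) then VV[0][0]++ -> VV[0]=[1, 0, 1]
Event 2: LOCAL 0: VV[0][0]++ -> VV[0]=[2, 0, 1]
Event 3: SEND 1->2: VV[1][1]++ -> VV[1]=[0, 1, 0], msg_vec=[0, 1, 0]; VV[2]=max(VV[2],msg_vec) then VV[2][2]++ -> VV[2]=[0, 1, 2]
Event 4: LOCAL 0: VV[0][0]++ -> VV[0]=[3, 0, 1]
Event 5: LOCAL 0: VV[0][0]++ -> VV[0]=[4, 0, 1]
Event 6: LOCAL 2: VV[2][2]++ -> VV[2]=[0, 1, 3]
Event 3 stamp: [0, 1, 0]
Event 4 stamp: [3, 0, 1]
[0, 1, 0] <= [3, 0, 1]? False. Equal? False. Happens-before: False

Answer: no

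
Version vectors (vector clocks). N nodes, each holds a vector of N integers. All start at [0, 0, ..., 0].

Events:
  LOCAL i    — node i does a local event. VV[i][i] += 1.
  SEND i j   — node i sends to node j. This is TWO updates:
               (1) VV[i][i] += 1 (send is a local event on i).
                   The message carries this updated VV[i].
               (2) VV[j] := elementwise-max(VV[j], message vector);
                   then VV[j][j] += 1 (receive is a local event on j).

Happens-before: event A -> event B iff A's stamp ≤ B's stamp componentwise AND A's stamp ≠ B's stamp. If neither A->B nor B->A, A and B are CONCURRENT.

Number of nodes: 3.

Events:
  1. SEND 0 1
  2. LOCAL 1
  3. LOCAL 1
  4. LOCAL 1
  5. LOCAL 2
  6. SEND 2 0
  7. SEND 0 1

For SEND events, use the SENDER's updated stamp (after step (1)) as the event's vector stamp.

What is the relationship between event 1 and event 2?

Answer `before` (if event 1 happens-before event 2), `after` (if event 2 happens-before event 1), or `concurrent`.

Answer: before

Derivation:
Initial: VV[0]=[0, 0, 0]
Initial: VV[1]=[0, 0, 0]
Initial: VV[2]=[0, 0, 0]
Event 1: SEND 0->1: VV[0][0]++ -> VV[0]=[1, 0, 0], msg_vec=[1, 0, 0]; VV[1]=max(VV[1],msg_vec) then VV[1][1]++ -> VV[1]=[1, 1, 0]
Event 2: LOCAL 1: VV[1][1]++ -> VV[1]=[1, 2, 0]
Event 3: LOCAL 1: VV[1][1]++ -> VV[1]=[1, 3, 0]
Event 4: LOCAL 1: VV[1][1]++ -> VV[1]=[1, 4, 0]
Event 5: LOCAL 2: VV[2][2]++ -> VV[2]=[0, 0, 1]
Event 6: SEND 2->0: VV[2][2]++ -> VV[2]=[0, 0, 2], msg_vec=[0, 0, 2]; VV[0]=max(VV[0],msg_vec) then VV[0][0]++ -> VV[0]=[2, 0, 2]
Event 7: SEND 0->1: VV[0][0]++ -> VV[0]=[3, 0, 2], msg_vec=[3, 0, 2]; VV[1]=max(VV[1],msg_vec) then VV[1][1]++ -> VV[1]=[3, 5, 2]
Event 1 stamp: [1, 0, 0]
Event 2 stamp: [1, 2, 0]
[1, 0, 0] <= [1, 2, 0]? True
[1, 2, 0] <= [1, 0, 0]? False
Relation: before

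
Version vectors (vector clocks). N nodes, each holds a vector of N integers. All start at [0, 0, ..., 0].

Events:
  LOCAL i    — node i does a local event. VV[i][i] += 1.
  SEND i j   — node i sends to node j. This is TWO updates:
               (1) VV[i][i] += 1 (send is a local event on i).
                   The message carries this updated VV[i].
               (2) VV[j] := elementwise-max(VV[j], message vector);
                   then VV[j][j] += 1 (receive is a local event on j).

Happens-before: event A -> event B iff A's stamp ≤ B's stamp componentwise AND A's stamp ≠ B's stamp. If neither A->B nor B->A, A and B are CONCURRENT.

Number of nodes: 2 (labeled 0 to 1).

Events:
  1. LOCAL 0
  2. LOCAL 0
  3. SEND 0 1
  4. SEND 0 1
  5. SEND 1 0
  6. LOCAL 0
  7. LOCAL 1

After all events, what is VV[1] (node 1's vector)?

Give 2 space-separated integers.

Answer: 4 4

Derivation:
Initial: VV[0]=[0, 0]
Initial: VV[1]=[0, 0]
Event 1: LOCAL 0: VV[0][0]++ -> VV[0]=[1, 0]
Event 2: LOCAL 0: VV[0][0]++ -> VV[0]=[2, 0]
Event 3: SEND 0->1: VV[0][0]++ -> VV[0]=[3, 0], msg_vec=[3, 0]; VV[1]=max(VV[1],msg_vec) then VV[1][1]++ -> VV[1]=[3, 1]
Event 4: SEND 0->1: VV[0][0]++ -> VV[0]=[4, 0], msg_vec=[4, 0]; VV[1]=max(VV[1],msg_vec) then VV[1][1]++ -> VV[1]=[4, 2]
Event 5: SEND 1->0: VV[1][1]++ -> VV[1]=[4, 3], msg_vec=[4, 3]; VV[0]=max(VV[0],msg_vec) then VV[0][0]++ -> VV[0]=[5, 3]
Event 6: LOCAL 0: VV[0][0]++ -> VV[0]=[6, 3]
Event 7: LOCAL 1: VV[1][1]++ -> VV[1]=[4, 4]
Final vectors: VV[0]=[6, 3]; VV[1]=[4, 4]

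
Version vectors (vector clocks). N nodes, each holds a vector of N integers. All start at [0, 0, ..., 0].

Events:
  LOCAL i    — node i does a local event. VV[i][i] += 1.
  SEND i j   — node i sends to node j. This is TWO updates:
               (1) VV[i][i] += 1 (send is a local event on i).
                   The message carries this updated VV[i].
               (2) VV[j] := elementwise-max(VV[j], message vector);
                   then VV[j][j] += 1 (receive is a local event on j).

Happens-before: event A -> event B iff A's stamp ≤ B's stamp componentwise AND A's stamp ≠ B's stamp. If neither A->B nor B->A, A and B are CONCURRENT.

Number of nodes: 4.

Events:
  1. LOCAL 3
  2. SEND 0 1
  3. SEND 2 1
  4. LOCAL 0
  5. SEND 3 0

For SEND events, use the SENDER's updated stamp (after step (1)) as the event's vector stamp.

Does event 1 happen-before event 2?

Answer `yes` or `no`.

Answer: no

Derivation:
Initial: VV[0]=[0, 0, 0, 0]
Initial: VV[1]=[0, 0, 0, 0]
Initial: VV[2]=[0, 0, 0, 0]
Initial: VV[3]=[0, 0, 0, 0]
Event 1: LOCAL 3: VV[3][3]++ -> VV[3]=[0, 0, 0, 1]
Event 2: SEND 0->1: VV[0][0]++ -> VV[0]=[1, 0, 0, 0], msg_vec=[1, 0, 0, 0]; VV[1]=max(VV[1],msg_vec) then VV[1][1]++ -> VV[1]=[1, 1, 0, 0]
Event 3: SEND 2->1: VV[2][2]++ -> VV[2]=[0, 0, 1, 0], msg_vec=[0, 0, 1, 0]; VV[1]=max(VV[1],msg_vec) then VV[1][1]++ -> VV[1]=[1, 2, 1, 0]
Event 4: LOCAL 0: VV[0][0]++ -> VV[0]=[2, 0, 0, 0]
Event 5: SEND 3->0: VV[3][3]++ -> VV[3]=[0, 0, 0, 2], msg_vec=[0, 0, 0, 2]; VV[0]=max(VV[0],msg_vec) then VV[0][0]++ -> VV[0]=[3, 0, 0, 2]
Event 1 stamp: [0, 0, 0, 1]
Event 2 stamp: [1, 0, 0, 0]
[0, 0, 0, 1] <= [1, 0, 0, 0]? False. Equal? False. Happens-before: False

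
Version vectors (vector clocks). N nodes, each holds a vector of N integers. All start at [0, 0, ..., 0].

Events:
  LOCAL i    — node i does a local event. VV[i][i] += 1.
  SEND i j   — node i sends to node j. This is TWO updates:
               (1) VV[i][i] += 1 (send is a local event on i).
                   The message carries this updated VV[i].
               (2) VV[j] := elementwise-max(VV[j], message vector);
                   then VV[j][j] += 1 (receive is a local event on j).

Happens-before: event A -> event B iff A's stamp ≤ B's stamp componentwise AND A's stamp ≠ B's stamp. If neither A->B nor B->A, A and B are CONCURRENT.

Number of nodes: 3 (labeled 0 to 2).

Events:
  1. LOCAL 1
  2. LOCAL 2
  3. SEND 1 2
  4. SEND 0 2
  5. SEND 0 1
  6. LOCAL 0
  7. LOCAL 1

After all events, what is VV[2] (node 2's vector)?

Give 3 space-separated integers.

Initial: VV[0]=[0, 0, 0]
Initial: VV[1]=[0, 0, 0]
Initial: VV[2]=[0, 0, 0]
Event 1: LOCAL 1: VV[1][1]++ -> VV[1]=[0, 1, 0]
Event 2: LOCAL 2: VV[2][2]++ -> VV[2]=[0, 0, 1]
Event 3: SEND 1->2: VV[1][1]++ -> VV[1]=[0, 2, 0], msg_vec=[0, 2, 0]; VV[2]=max(VV[2],msg_vec) then VV[2][2]++ -> VV[2]=[0, 2, 2]
Event 4: SEND 0->2: VV[0][0]++ -> VV[0]=[1, 0, 0], msg_vec=[1, 0, 0]; VV[2]=max(VV[2],msg_vec) then VV[2][2]++ -> VV[2]=[1, 2, 3]
Event 5: SEND 0->1: VV[0][0]++ -> VV[0]=[2, 0, 0], msg_vec=[2, 0, 0]; VV[1]=max(VV[1],msg_vec) then VV[1][1]++ -> VV[1]=[2, 3, 0]
Event 6: LOCAL 0: VV[0][0]++ -> VV[0]=[3, 0, 0]
Event 7: LOCAL 1: VV[1][1]++ -> VV[1]=[2, 4, 0]
Final vectors: VV[0]=[3, 0, 0]; VV[1]=[2, 4, 0]; VV[2]=[1, 2, 3]

Answer: 1 2 3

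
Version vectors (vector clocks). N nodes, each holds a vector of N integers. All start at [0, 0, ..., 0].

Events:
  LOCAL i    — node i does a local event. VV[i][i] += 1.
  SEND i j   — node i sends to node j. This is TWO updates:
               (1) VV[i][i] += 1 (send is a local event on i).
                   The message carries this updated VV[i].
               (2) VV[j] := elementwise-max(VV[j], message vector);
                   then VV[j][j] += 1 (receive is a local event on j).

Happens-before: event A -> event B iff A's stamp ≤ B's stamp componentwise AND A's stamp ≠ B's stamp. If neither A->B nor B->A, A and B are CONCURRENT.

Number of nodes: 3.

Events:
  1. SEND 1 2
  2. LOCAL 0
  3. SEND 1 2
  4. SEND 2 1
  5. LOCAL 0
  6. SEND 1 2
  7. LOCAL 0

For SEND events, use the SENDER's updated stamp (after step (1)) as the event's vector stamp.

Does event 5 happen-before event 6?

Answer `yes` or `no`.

Initial: VV[0]=[0, 0, 0]
Initial: VV[1]=[0, 0, 0]
Initial: VV[2]=[0, 0, 0]
Event 1: SEND 1->2: VV[1][1]++ -> VV[1]=[0, 1, 0], msg_vec=[0, 1, 0]; VV[2]=max(VV[2],msg_vec) then VV[2][2]++ -> VV[2]=[0, 1, 1]
Event 2: LOCAL 0: VV[0][0]++ -> VV[0]=[1, 0, 0]
Event 3: SEND 1->2: VV[1][1]++ -> VV[1]=[0, 2, 0], msg_vec=[0, 2, 0]; VV[2]=max(VV[2],msg_vec) then VV[2][2]++ -> VV[2]=[0, 2, 2]
Event 4: SEND 2->1: VV[2][2]++ -> VV[2]=[0, 2, 3], msg_vec=[0, 2, 3]; VV[1]=max(VV[1],msg_vec) then VV[1][1]++ -> VV[1]=[0, 3, 3]
Event 5: LOCAL 0: VV[0][0]++ -> VV[0]=[2, 0, 0]
Event 6: SEND 1->2: VV[1][1]++ -> VV[1]=[0, 4, 3], msg_vec=[0, 4, 3]; VV[2]=max(VV[2],msg_vec) then VV[2][2]++ -> VV[2]=[0, 4, 4]
Event 7: LOCAL 0: VV[0][0]++ -> VV[0]=[3, 0, 0]
Event 5 stamp: [2, 0, 0]
Event 6 stamp: [0, 4, 3]
[2, 0, 0] <= [0, 4, 3]? False. Equal? False. Happens-before: False

Answer: no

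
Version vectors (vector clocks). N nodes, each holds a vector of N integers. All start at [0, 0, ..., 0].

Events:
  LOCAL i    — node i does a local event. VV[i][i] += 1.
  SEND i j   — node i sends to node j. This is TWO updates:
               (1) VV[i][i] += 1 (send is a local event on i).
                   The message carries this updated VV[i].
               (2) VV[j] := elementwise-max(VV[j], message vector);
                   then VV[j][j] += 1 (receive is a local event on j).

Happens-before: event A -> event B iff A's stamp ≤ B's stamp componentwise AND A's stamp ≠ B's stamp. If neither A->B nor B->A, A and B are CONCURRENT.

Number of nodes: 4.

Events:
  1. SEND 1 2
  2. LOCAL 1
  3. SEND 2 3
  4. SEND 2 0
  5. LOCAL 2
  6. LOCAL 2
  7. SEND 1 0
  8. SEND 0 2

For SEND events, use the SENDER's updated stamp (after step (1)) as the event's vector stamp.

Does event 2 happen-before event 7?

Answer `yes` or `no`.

Initial: VV[0]=[0, 0, 0, 0]
Initial: VV[1]=[0, 0, 0, 0]
Initial: VV[2]=[0, 0, 0, 0]
Initial: VV[3]=[0, 0, 0, 0]
Event 1: SEND 1->2: VV[1][1]++ -> VV[1]=[0, 1, 0, 0], msg_vec=[0, 1, 0, 0]; VV[2]=max(VV[2],msg_vec) then VV[2][2]++ -> VV[2]=[0, 1, 1, 0]
Event 2: LOCAL 1: VV[1][1]++ -> VV[1]=[0, 2, 0, 0]
Event 3: SEND 2->3: VV[2][2]++ -> VV[2]=[0, 1, 2, 0], msg_vec=[0, 1, 2, 0]; VV[3]=max(VV[3],msg_vec) then VV[3][3]++ -> VV[3]=[0, 1, 2, 1]
Event 4: SEND 2->0: VV[2][2]++ -> VV[2]=[0, 1, 3, 0], msg_vec=[0, 1, 3, 0]; VV[0]=max(VV[0],msg_vec) then VV[0][0]++ -> VV[0]=[1, 1, 3, 0]
Event 5: LOCAL 2: VV[2][2]++ -> VV[2]=[0, 1, 4, 0]
Event 6: LOCAL 2: VV[2][2]++ -> VV[2]=[0, 1, 5, 0]
Event 7: SEND 1->0: VV[1][1]++ -> VV[1]=[0, 3, 0, 0], msg_vec=[0, 3, 0, 0]; VV[0]=max(VV[0],msg_vec) then VV[0][0]++ -> VV[0]=[2, 3, 3, 0]
Event 8: SEND 0->2: VV[0][0]++ -> VV[0]=[3, 3, 3, 0], msg_vec=[3, 3, 3, 0]; VV[2]=max(VV[2],msg_vec) then VV[2][2]++ -> VV[2]=[3, 3, 6, 0]
Event 2 stamp: [0, 2, 0, 0]
Event 7 stamp: [0, 3, 0, 0]
[0, 2, 0, 0] <= [0, 3, 0, 0]? True. Equal? False. Happens-before: True

Answer: yes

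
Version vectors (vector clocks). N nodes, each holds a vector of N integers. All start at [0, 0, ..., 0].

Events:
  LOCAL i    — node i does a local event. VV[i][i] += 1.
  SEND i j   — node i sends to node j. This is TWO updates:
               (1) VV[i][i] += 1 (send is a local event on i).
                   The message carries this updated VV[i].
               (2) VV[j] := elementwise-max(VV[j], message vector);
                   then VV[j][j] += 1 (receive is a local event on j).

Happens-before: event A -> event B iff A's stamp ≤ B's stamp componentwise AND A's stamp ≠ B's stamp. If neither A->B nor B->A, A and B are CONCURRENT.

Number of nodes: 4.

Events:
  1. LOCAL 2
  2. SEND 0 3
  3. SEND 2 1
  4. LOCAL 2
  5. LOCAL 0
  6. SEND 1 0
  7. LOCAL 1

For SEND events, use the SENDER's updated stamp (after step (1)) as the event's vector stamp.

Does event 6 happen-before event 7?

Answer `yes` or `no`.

Initial: VV[0]=[0, 0, 0, 0]
Initial: VV[1]=[0, 0, 0, 0]
Initial: VV[2]=[0, 0, 0, 0]
Initial: VV[3]=[0, 0, 0, 0]
Event 1: LOCAL 2: VV[2][2]++ -> VV[2]=[0, 0, 1, 0]
Event 2: SEND 0->3: VV[0][0]++ -> VV[0]=[1, 0, 0, 0], msg_vec=[1, 0, 0, 0]; VV[3]=max(VV[3],msg_vec) then VV[3][3]++ -> VV[3]=[1, 0, 0, 1]
Event 3: SEND 2->1: VV[2][2]++ -> VV[2]=[0, 0, 2, 0], msg_vec=[0, 0, 2, 0]; VV[1]=max(VV[1],msg_vec) then VV[1][1]++ -> VV[1]=[0, 1, 2, 0]
Event 4: LOCAL 2: VV[2][2]++ -> VV[2]=[0, 0, 3, 0]
Event 5: LOCAL 0: VV[0][0]++ -> VV[0]=[2, 0, 0, 0]
Event 6: SEND 1->0: VV[1][1]++ -> VV[1]=[0, 2, 2, 0], msg_vec=[0, 2, 2, 0]; VV[0]=max(VV[0],msg_vec) then VV[0][0]++ -> VV[0]=[3, 2, 2, 0]
Event 7: LOCAL 1: VV[1][1]++ -> VV[1]=[0, 3, 2, 0]
Event 6 stamp: [0, 2, 2, 0]
Event 7 stamp: [0, 3, 2, 0]
[0, 2, 2, 0] <= [0, 3, 2, 0]? True. Equal? False. Happens-before: True

Answer: yes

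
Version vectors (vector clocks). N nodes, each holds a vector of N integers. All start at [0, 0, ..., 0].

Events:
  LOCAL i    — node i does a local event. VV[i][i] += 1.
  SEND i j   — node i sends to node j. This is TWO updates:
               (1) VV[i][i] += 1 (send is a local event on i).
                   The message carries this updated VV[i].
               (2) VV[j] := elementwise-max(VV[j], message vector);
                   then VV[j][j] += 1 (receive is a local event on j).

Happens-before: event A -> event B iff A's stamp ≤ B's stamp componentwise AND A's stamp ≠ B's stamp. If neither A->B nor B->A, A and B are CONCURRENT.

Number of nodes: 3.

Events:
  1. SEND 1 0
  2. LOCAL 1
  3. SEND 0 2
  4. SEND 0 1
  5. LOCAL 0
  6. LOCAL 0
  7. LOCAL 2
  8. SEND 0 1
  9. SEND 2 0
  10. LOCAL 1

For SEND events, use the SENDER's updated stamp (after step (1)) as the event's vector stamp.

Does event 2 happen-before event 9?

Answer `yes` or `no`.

Answer: no

Derivation:
Initial: VV[0]=[0, 0, 0]
Initial: VV[1]=[0, 0, 0]
Initial: VV[2]=[0, 0, 0]
Event 1: SEND 1->0: VV[1][1]++ -> VV[1]=[0, 1, 0], msg_vec=[0, 1, 0]; VV[0]=max(VV[0],msg_vec) then VV[0][0]++ -> VV[0]=[1, 1, 0]
Event 2: LOCAL 1: VV[1][1]++ -> VV[1]=[0, 2, 0]
Event 3: SEND 0->2: VV[0][0]++ -> VV[0]=[2, 1, 0], msg_vec=[2, 1, 0]; VV[2]=max(VV[2],msg_vec) then VV[2][2]++ -> VV[2]=[2, 1, 1]
Event 4: SEND 0->1: VV[0][0]++ -> VV[0]=[3, 1, 0], msg_vec=[3, 1, 0]; VV[1]=max(VV[1],msg_vec) then VV[1][1]++ -> VV[1]=[3, 3, 0]
Event 5: LOCAL 0: VV[0][0]++ -> VV[0]=[4, 1, 0]
Event 6: LOCAL 0: VV[0][0]++ -> VV[0]=[5, 1, 0]
Event 7: LOCAL 2: VV[2][2]++ -> VV[2]=[2, 1, 2]
Event 8: SEND 0->1: VV[0][0]++ -> VV[0]=[6, 1, 0], msg_vec=[6, 1, 0]; VV[1]=max(VV[1],msg_vec) then VV[1][1]++ -> VV[1]=[6, 4, 0]
Event 9: SEND 2->0: VV[2][2]++ -> VV[2]=[2, 1, 3], msg_vec=[2, 1, 3]; VV[0]=max(VV[0],msg_vec) then VV[0][0]++ -> VV[0]=[7, 1, 3]
Event 10: LOCAL 1: VV[1][1]++ -> VV[1]=[6, 5, 0]
Event 2 stamp: [0, 2, 0]
Event 9 stamp: [2, 1, 3]
[0, 2, 0] <= [2, 1, 3]? False. Equal? False. Happens-before: False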